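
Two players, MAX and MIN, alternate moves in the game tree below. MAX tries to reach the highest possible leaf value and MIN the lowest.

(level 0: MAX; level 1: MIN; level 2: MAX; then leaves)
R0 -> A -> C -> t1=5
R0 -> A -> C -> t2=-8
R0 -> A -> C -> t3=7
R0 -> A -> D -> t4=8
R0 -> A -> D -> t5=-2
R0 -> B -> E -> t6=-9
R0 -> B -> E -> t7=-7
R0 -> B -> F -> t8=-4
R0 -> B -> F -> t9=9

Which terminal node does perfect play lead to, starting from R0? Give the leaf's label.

C (MAX): max(5, -8, 7) = 7
D (MAX): max(8, -2) = 8
A (MIN): min(7, 8) = 7
E (MAX): max(-9, -7) = -7
F (MAX): max(-4, 9) = 9
B (MIN): min(-7, 9) = -7
R0 (MAX): max(7, -7) = 7
At R0, MAX picks A (highest: 7).
At A, MIN picks C (lowest: 7).
At C, MAX picks t3 (highest: 7).
Terminal value 7.

t3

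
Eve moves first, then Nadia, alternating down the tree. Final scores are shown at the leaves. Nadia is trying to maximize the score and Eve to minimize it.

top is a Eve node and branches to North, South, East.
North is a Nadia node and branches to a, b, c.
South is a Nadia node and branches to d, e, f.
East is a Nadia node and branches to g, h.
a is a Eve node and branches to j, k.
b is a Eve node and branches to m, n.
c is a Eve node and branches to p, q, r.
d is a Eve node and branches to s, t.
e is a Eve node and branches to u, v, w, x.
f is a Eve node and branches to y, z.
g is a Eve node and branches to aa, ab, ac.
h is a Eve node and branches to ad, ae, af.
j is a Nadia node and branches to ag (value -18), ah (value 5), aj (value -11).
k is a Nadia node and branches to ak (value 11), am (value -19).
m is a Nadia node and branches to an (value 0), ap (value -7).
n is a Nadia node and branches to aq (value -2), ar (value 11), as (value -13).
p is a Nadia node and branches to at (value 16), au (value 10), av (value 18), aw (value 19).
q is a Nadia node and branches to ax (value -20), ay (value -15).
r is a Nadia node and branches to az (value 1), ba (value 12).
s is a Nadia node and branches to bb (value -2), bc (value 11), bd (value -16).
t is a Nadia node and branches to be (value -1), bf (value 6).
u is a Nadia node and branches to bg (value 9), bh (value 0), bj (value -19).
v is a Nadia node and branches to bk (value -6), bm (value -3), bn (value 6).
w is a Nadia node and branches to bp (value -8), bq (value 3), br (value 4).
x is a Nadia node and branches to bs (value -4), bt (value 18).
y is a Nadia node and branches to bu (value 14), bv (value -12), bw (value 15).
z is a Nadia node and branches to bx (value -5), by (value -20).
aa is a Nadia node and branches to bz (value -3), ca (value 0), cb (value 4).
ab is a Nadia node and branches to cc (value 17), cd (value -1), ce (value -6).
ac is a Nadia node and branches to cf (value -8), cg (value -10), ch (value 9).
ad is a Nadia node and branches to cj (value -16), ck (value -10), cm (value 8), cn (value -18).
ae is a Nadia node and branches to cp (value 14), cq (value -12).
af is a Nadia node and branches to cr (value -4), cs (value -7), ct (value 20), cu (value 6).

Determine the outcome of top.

j (Nadia): max(-18, 5, -11) = 5
k (Nadia): max(11, -19) = 11
a (Eve): min(5, 11) = 5
m (Nadia): max(0, -7) = 0
n (Nadia): max(-2, 11, -13) = 11
b (Eve): min(0, 11) = 0
p (Nadia): max(16, 10, 18, 19) = 19
q (Nadia): max(-20, -15) = -15
r (Nadia): max(1, 12) = 12
c (Eve): min(19, -15, 12) = -15
North (Nadia): max(5, 0, -15) = 5
s (Nadia): max(-2, 11, -16) = 11
t (Nadia): max(-1, 6) = 6
d (Eve): min(11, 6) = 6
u (Nadia): max(9, 0, -19) = 9
v (Nadia): max(-6, -3, 6) = 6
w (Nadia): max(-8, 3, 4) = 4
x (Nadia): max(-4, 18) = 18
e (Eve): min(9, 6, 4, 18) = 4
y (Nadia): max(14, -12, 15) = 15
z (Nadia): max(-5, -20) = -5
f (Eve): min(15, -5) = -5
South (Nadia): max(6, 4, -5) = 6
aa (Nadia): max(-3, 0, 4) = 4
ab (Nadia): max(17, -1, -6) = 17
ac (Nadia): max(-8, -10, 9) = 9
g (Eve): min(4, 17, 9) = 4
ad (Nadia): max(-16, -10, 8, -18) = 8
ae (Nadia): max(14, -12) = 14
af (Nadia): max(-4, -7, 20, 6) = 20
h (Eve): min(8, 14, 20) = 8
East (Nadia): max(4, 8) = 8
top (Eve): min(5, 6, 8) = 5

5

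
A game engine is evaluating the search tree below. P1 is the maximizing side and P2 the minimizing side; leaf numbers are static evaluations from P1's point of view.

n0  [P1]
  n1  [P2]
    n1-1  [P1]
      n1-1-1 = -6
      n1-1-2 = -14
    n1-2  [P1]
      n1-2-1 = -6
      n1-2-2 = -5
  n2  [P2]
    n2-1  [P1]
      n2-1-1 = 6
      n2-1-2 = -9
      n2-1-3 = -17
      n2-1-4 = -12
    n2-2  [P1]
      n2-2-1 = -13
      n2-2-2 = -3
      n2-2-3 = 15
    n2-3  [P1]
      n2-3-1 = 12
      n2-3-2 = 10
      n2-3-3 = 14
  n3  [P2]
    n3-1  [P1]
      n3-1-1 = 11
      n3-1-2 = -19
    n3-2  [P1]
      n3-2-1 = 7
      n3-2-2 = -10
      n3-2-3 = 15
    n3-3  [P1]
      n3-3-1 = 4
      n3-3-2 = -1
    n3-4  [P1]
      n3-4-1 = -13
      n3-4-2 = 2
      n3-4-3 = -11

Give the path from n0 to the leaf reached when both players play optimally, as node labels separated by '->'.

n1-1 (P1): max(-6, -14) = -6
n1-2 (P1): max(-6, -5) = -5
n1 (P2): min(-6, -5) = -6
n2-1 (P1): max(6, -9, -17, -12) = 6
n2-2 (P1): max(-13, -3, 15) = 15
n2-3 (P1): max(12, 10, 14) = 14
n2 (P2): min(6, 15, 14) = 6
n3-1 (P1): max(11, -19) = 11
n3-2 (P1): max(7, -10, 15) = 15
n3-3 (P1): max(4, -1) = 4
n3-4 (P1): max(-13, 2, -11) = 2
n3 (P2): min(11, 15, 4, 2) = 2
n0 (P1): max(-6, 6, 2) = 6
At n0, P1 picks n2 (highest: 6).
At n2, P2 picks n2-1 (lowest: 6).
At n2-1, P1 picks n2-1-1 (highest: 6).
Terminal value 6.

n0 -> n2 -> n2-1 -> n2-1-1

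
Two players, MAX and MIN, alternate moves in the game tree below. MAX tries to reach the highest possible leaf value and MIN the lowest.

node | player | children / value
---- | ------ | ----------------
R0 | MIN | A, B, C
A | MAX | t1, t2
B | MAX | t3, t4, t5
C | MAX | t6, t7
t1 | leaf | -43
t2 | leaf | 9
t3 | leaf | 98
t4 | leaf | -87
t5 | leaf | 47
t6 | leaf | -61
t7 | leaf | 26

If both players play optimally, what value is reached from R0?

9

A (MAX): max(-43, 9) = 9
B (MAX): max(98, -87, 47) = 98
C (MAX): max(-61, 26) = 26
R0 (MIN): min(9, 98, 26) = 9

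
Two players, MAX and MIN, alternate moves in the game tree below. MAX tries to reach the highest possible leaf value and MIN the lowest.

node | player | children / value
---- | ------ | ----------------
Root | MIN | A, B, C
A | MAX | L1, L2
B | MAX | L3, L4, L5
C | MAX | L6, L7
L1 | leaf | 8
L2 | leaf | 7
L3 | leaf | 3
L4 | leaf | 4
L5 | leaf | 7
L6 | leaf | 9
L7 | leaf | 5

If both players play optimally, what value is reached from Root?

7

A (MAX): max(8, 7) = 8
B (MAX): max(3, 4, 7) = 7
C (MAX): max(9, 5) = 9
Root (MIN): min(8, 7, 9) = 7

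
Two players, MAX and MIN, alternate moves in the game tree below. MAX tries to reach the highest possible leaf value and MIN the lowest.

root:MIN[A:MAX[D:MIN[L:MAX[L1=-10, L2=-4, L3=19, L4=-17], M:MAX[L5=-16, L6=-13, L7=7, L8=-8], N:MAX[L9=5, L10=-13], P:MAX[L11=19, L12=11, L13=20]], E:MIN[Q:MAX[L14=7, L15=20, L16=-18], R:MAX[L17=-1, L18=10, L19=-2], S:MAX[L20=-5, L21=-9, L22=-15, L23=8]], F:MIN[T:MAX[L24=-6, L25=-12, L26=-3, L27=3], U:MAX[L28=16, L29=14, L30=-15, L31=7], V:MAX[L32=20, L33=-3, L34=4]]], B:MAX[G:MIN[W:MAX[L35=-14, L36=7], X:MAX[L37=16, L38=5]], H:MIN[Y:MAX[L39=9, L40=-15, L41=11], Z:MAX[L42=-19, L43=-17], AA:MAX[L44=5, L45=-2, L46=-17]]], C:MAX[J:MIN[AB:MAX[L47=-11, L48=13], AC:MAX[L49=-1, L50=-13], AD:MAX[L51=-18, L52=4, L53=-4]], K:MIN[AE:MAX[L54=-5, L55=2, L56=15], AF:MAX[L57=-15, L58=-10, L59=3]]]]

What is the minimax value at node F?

3

T (MAX): max(-6, -12, -3, 3) = 3
U (MAX): max(16, 14, -15, 7) = 16
V (MAX): max(20, -3, 4) = 20
F (MIN): min(3, 16, 20) = 3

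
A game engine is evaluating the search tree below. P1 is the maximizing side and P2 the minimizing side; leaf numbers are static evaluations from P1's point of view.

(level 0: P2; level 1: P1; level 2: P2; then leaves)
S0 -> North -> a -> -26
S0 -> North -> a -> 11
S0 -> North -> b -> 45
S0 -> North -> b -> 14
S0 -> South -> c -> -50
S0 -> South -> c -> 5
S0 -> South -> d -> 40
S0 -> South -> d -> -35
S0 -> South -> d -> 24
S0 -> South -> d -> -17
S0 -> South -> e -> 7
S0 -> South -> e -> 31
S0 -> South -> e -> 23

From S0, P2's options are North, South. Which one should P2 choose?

a (P2): min(-26, 11) = -26
b (P2): min(45, 14) = 14
North (P1): max(-26, 14) = 14
c (P2): min(-50, 5) = -50
d (P2): min(40, -35, 24, -17) = -35
e (P2): min(7, 31, 23) = 7
South (P1): max(-50, -35, 7) = 7
S0 (P2): min(14, 7) = 7
P2 at S0 wants the lowest of {North=14, South=7}, so chooses South.

South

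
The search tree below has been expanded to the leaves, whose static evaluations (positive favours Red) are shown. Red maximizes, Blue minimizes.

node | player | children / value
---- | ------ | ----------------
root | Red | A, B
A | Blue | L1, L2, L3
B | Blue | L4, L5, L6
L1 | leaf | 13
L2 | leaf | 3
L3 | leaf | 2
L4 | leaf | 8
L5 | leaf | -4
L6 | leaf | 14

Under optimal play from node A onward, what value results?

2

A (Blue): min(13, 3, 2) = 2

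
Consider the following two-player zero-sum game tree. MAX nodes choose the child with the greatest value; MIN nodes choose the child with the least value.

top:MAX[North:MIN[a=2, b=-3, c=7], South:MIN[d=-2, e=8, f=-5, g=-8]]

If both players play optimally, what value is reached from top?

North (MIN): min(2, -3, 7) = -3
South (MIN): min(-2, 8, -5, -8) = -8
top (MAX): max(-3, -8) = -3

-3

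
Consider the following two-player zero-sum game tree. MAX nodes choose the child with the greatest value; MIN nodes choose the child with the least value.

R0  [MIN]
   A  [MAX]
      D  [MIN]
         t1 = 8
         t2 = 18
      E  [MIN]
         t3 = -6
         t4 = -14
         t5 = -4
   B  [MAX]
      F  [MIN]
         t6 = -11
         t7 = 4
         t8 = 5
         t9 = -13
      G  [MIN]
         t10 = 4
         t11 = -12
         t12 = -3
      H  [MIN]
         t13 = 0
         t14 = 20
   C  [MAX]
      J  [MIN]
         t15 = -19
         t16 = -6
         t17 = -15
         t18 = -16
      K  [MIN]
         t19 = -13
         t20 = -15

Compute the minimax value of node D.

8

D (MIN): min(8, 18) = 8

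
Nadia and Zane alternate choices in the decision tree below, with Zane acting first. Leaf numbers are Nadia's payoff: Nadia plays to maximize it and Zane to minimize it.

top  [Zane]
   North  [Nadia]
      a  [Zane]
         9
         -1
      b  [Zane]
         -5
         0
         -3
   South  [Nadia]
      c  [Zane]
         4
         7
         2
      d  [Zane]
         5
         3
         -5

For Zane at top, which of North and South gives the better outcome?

a (Zane): min(9, -1) = -1
b (Zane): min(-5, 0, -3) = -5
North (Nadia): max(-1, -5) = -1
c (Zane): min(4, 7, 2) = 2
d (Zane): min(5, 3, -5) = -5
South (Nadia): max(2, -5) = 2
Zane prefers the lower value; North=-1, South=2. North is better since -1 < 2.

North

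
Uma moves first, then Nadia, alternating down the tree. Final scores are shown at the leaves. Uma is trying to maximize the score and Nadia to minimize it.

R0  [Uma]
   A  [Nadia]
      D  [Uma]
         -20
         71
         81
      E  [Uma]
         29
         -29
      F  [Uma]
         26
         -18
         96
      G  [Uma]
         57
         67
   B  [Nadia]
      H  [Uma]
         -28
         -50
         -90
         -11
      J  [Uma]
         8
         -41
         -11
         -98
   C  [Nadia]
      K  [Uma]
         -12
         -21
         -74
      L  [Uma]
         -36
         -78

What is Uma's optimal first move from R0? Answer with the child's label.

D (Uma): max(-20, 71, 81) = 81
E (Uma): max(29, -29) = 29
F (Uma): max(26, -18, 96) = 96
G (Uma): max(57, 67) = 67
A (Nadia): min(81, 29, 96, 67) = 29
H (Uma): max(-28, -50, -90, -11) = -11
J (Uma): max(8, -41, -11, -98) = 8
B (Nadia): min(-11, 8) = -11
K (Uma): max(-12, -21, -74) = -12
L (Uma): max(-36, -78) = -36
C (Nadia): min(-12, -36) = -36
R0 (Uma): max(29, -11, -36) = 29
Uma at R0 wants the highest of {A=29, B=-11, C=-36}, so chooses A.

A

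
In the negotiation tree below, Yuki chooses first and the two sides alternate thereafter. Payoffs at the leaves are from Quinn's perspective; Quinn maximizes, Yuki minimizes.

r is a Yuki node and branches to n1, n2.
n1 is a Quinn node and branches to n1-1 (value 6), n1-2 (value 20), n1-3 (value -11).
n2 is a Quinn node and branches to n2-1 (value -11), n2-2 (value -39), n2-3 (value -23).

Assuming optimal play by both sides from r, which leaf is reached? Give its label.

n1 (Quinn): max(6, 20, -11) = 20
n2 (Quinn): max(-11, -39, -23) = -11
r (Yuki): min(20, -11) = -11
At r, Yuki picks n2 (lowest: -11).
At n2, Quinn picks n2-1 (highest: -11).
Terminal value -11.

n2-1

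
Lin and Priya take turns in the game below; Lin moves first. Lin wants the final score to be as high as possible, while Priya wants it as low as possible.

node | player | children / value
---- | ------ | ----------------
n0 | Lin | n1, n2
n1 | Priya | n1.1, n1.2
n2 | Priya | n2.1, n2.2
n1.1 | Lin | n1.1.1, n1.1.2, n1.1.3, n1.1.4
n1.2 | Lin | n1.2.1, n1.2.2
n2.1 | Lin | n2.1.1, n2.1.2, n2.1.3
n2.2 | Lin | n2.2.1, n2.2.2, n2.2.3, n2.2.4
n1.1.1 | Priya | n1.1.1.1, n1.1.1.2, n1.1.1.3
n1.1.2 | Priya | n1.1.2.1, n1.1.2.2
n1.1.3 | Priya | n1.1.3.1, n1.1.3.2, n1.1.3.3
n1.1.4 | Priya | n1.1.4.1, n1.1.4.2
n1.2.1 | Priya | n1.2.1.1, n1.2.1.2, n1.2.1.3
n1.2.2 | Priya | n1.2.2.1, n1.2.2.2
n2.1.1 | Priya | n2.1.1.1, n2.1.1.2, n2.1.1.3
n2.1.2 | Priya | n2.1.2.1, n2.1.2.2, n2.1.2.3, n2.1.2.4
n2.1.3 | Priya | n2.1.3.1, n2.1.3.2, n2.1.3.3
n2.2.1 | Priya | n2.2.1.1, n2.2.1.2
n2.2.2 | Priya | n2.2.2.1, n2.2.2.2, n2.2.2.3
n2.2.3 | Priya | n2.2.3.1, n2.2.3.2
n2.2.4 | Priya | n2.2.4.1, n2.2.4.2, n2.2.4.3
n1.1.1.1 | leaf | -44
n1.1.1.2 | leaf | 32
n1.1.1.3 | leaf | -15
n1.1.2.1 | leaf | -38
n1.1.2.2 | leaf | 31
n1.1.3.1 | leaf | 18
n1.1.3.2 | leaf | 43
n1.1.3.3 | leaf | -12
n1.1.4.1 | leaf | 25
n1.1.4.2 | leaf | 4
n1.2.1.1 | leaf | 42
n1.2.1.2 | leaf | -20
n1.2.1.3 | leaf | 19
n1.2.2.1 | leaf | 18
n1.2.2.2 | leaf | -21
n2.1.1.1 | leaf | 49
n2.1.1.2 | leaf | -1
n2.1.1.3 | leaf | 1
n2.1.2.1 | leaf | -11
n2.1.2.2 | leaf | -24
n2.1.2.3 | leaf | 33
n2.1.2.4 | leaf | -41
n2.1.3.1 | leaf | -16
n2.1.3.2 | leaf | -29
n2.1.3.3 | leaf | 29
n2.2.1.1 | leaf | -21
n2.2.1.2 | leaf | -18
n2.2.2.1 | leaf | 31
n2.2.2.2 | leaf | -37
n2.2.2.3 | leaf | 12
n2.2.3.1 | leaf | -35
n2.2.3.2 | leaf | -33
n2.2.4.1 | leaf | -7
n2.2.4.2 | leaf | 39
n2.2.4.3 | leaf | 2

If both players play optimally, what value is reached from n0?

n1.1.1 (Priya): min(-44, 32, -15) = -44
n1.1.2 (Priya): min(-38, 31) = -38
n1.1.3 (Priya): min(18, 43, -12) = -12
n1.1.4 (Priya): min(25, 4) = 4
n1.1 (Lin): max(-44, -38, -12, 4) = 4
n1.2.1 (Priya): min(42, -20, 19) = -20
n1.2.2 (Priya): min(18, -21) = -21
n1.2 (Lin): max(-20, -21) = -20
n1 (Priya): min(4, -20) = -20
n2.1.1 (Priya): min(49, -1, 1) = -1
n2.1.2 (Priya): min(-11, -24, 33, -41) = -41
n2.1.3 (Priya): min(-16, -29, 29) = -29
n2.1 (Lin): max(-1, -41, -29) = -1
n2.2.1 (Priya): min(-21, -18) = -21
n2.2.2 (Priya): min(31, -37, 12) = -37
n2.2.3 (Priya): min(-35, -33) = -35
n2.2.4 (Priya): min(-7, 39, 2) = -7
n2.2 (Lin): max(-21, -37, -35, -7) = -7
n2 (Priya): min(-1, -7) = -7
n0 (Lin): max(-20, -7) = -7

-7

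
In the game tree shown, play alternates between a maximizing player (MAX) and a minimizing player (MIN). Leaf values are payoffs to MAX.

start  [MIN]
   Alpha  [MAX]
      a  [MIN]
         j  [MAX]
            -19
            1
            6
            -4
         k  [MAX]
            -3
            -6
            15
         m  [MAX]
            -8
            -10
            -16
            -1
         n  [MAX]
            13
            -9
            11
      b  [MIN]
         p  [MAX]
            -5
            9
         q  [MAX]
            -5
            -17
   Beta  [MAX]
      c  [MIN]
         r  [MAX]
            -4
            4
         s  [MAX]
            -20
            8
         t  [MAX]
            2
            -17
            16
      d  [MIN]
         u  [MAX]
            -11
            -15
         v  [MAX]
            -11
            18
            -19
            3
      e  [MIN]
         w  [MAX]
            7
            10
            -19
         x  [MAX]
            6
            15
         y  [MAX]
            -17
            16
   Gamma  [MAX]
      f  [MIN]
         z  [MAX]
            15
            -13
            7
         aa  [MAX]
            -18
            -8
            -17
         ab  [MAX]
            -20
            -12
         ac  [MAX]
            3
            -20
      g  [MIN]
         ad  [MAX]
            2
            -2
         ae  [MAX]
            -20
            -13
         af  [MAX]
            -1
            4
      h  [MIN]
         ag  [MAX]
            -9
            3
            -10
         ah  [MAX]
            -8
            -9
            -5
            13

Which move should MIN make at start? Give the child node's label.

j (MAX): max(-19, 1, 6, -4) = 6
k (MAX): max(-3, -6, 15) = 15
m (MAX): max(-8, -10, -16, -1) = -1
n (MAX): max(13, -9, 11) = 13
a (MIN): min(6, 15, -1, 13) = -1
p (MAX): max(-5, 9) = 9
q (MAX): max(-5, -17) = -5
b (MIN): min(9, -5) = -5
Alpha (MAX): max(-1, -5) = -1
r (MAX): max(-4, 4) = 4
s (MAX): max(-20, 8) = 8
t (MAX): max(2, -17, 16) = 16
c (MIN): min(4, 8, 16) = 4
u (MAX): max(-11, -15) = -11
v (MAX): max(-11, 18, -19, 3) = 18
d (MIN): min(-11, 18) = -11
w (MAX): max(7, 10, -19) = 10
x (MAX): max(6, 15) = 15
y (MAX): max(-17, 16) = 16
e (MIN): min(10, 15, 16) = 10
Beta (MAX): max(4, -11, 10) = 10
z (MAX): max(15, -13, 7) = 15
aa (MAX): max(-18, -8, -17) = -8
ab (MAX): max(-20, -12) = -12
ac (MAX): max(3, -20) = 3
f (MIN): min(15, -8, -12, 3) = -12
ad (MAX): max(2, -2) = 2
ae (MAX): max(-20, -13) = -13
af (MAX): max(-1, 4) = 4
g (MIN): min(2, -13, 4) = -13
ag (MAX): max(-9, 3, -10) = 3
ah (MAX): max(-8, -9, -5, 13) = 13
h (MIN): min(3, 13) = 3
Gamma (MAX): max(-12, -13, 3) = 3
start (MIN): min(-1, 10, 3) = -1
MIN at start wants the lowest of {Alpha=-1, Beta=10, Gamma=3}, so chooses Alpha.

Alpha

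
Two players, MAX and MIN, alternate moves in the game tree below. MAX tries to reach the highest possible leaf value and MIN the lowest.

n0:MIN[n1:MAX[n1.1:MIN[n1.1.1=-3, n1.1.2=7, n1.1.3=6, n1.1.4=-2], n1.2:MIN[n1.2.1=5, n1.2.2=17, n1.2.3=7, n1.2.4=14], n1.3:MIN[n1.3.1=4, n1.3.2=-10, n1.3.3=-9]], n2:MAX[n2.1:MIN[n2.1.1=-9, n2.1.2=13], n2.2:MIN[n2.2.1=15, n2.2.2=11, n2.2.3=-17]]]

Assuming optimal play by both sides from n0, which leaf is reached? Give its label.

n2.1.1

n1.1 (MIN): min(-3, 7, 6, -2) = -3
n1.2 (MIN): min(5, 17, 7, 14) = 5
n1.3 (MIN): min(4, -10, -9) = -10
n1 (MAX): max(-3, 5, -10) = 5
n2.1 (MIN): min(-9, 13) = -9
n2.2 (MIN): min(15, 11, -17) = -17
n2 (MAX): max(-9, -17) = -9
n0 (MIN): min(5, -9) = -9
At n0, MIN picks n2 (lowest: -9).
At n2, MAX picks n2.1 (highest: -9).
At n2.1, MIN picks n2.1.1 (lowest: -9).
Terminal value -9.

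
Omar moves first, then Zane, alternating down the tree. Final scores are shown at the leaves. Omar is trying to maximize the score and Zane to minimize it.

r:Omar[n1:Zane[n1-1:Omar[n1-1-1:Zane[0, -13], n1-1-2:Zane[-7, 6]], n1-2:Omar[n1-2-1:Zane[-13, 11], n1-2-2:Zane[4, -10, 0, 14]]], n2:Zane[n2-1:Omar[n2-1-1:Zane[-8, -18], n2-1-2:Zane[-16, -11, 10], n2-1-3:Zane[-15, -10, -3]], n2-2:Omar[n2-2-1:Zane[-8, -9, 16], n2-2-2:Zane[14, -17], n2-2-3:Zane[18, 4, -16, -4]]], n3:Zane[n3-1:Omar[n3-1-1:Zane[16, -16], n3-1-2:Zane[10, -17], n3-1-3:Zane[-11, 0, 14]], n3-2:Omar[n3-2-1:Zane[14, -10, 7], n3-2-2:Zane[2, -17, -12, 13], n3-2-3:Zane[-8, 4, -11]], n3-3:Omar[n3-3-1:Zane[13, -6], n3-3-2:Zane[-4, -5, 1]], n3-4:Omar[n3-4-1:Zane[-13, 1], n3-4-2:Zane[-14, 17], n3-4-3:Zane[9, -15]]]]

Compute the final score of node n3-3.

n3-3-1 (Zane): min(13, -6) = -6
n3-3-2 (Zane): min(-4, -5, 1) = -5
n3-3 (Omar): max(-6, -5) = -5

-5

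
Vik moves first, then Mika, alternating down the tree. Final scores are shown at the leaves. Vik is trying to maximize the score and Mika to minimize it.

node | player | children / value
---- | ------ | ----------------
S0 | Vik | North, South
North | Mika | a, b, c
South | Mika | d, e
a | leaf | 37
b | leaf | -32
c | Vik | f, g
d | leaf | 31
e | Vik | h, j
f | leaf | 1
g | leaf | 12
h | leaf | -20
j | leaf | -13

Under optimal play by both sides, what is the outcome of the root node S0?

c (Vik): max(1, 12) = 12
North (Mika): min(37, -32, 12) = -32
e (Vik): max(-20, -13) = -13
South (Mika): min(31, -13) = -13
S0 (Vik): max(-32, -13) = -13

-13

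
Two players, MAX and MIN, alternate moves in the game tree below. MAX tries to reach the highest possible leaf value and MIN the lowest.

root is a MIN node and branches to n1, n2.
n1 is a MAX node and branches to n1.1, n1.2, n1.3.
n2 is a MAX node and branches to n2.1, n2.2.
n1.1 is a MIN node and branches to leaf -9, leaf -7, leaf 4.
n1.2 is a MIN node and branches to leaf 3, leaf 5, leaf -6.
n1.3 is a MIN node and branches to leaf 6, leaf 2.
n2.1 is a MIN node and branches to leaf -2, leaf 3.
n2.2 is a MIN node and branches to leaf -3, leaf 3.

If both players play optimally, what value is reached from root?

n1.1 (MIN): min(-9, -7, 4) = -9
n1.2 (MIN): min(3, 5, -6) = -6
n1.3 (MIN): min(6, 2) = 2
n1 (MAX): max(-9, -6, 2) = 2
n2.1 (MIN): min(-2, 3) = -2
n2.2 (MIN): min(-3, 3) = -3
n2 (MAX): max(-2, -3) = -2
root (MIN): min(2, -2) = -2

-2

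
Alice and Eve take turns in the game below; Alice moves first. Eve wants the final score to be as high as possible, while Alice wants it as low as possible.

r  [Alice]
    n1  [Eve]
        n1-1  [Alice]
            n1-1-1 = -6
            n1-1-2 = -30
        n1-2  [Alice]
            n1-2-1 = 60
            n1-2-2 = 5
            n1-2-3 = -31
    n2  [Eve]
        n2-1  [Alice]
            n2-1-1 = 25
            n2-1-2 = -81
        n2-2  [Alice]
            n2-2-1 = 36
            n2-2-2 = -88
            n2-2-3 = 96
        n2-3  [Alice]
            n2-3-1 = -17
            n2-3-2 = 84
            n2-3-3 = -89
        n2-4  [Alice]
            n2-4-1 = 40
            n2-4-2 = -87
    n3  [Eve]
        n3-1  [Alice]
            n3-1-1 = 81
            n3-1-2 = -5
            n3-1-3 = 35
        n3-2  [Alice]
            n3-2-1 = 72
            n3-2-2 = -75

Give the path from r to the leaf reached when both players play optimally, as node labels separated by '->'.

r -> n2 -> n2-1 -> n2-1-2

n1-1 (Alice): min(-6, -30) = -30
n1-2 (Alice): min(60, 5, -31) = -31
n1 (Eve): max(-30, -31) = -30
n2-1 (Alice): min(25, -81) = -81
n2-2 (Alice): min(36, -88, 96) = -88
n2-3 (Alice): min(-17, 84, -89) = -89
n2-4 (Alice): min(40, -87) = -87
n2 (Eve): max(-81, -88, -89, -87) = -81
n3-1 (Alice): min(81, -5, 35) = -5
n3-2 (Alice): min(72, -75) = -75
n3 (Eve): max(-5, -75) = -5
r (Alice): min(-30, -81, -5) = -81
At r, Alice picks n2 (lowest: -81).
At n2, Eve picks n2-1 (highest: -81).
At n2-1, Alice picks n2-1-2 (lowest: -81).
Terminal value -81.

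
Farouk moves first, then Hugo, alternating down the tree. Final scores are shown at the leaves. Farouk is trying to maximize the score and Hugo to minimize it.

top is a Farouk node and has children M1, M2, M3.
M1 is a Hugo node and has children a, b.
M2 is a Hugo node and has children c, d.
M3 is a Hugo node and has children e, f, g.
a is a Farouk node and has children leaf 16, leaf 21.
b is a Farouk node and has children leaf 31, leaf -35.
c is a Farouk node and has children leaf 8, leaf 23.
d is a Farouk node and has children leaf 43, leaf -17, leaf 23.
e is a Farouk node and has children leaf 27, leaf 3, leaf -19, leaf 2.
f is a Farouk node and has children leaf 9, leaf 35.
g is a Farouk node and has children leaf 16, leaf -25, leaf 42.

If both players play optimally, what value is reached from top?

a (Farouk): max(16, 21) = 21
b (Farouk): max(31, -35) = 31
M1 (Hugo): min(21, 31) = 21
c (Farouk): max(8, 23) = 23
d (Farouk): max(43, -17, 23) = 43
M2 (Hugo): min(23, 43) = 23
e (Farouk): max(27, 3, -19, 2) = 27
f (Farouk): max(9, 35) = 35
g (Farouk): max(16, -25, 42) = 42
M3 (Hugo): min(27, 35, 42) = 27
top (Farouk): max(21, 23, 27) = 27

27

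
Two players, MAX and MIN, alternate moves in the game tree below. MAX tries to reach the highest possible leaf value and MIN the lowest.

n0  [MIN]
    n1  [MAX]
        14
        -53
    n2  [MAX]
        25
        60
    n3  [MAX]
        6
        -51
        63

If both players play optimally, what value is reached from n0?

14

n1 (MAX): max(14, -53) = 14
n2 (MAX): max(25, 60) = 60
n3 (MAX): max(6, -51, 63) = 63
n0 (MIN): min(14, 60, 63) = 14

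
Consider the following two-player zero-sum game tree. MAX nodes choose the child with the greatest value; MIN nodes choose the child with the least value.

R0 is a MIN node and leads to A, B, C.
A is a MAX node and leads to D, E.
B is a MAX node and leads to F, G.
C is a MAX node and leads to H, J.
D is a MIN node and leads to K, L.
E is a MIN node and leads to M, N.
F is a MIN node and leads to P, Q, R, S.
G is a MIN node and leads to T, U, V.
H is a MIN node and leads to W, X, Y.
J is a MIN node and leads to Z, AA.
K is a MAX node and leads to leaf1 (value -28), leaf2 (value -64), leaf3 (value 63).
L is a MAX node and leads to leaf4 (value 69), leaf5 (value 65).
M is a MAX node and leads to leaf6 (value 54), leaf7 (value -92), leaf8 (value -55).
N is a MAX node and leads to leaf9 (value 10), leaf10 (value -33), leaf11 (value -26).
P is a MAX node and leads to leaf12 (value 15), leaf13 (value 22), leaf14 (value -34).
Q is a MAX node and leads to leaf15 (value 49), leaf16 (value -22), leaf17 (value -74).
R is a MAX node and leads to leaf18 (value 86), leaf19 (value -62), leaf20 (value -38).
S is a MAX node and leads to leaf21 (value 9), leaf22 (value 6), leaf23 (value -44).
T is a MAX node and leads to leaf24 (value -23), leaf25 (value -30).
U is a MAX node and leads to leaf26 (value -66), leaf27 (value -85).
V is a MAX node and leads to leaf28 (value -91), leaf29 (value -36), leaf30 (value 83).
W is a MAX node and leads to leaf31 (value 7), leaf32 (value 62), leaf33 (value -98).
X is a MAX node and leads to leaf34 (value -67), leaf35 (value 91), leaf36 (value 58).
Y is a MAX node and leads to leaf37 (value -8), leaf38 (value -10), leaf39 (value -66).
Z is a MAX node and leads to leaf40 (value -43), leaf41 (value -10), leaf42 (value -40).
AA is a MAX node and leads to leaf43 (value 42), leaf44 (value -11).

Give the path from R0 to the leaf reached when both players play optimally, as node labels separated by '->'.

K (MAX): max(-28, -64, 63) = 63
L (MAX): max(69, 65) = 69
D (MIN): min(63, 69) = 63
M (MAX): max(54, -92, -55) = 54
N (MAX): max(10, -33, -26) = 10
E (MIN): min(54, 10) = 10
A (MAX): max(63, 10) = 63
P (MAX): max(15, 22, -34) = 22
Q (MAX): max(49, -22, -74) = 49
R (MAX): max(86, -62, -38) = 86
S (MAX): max(9, 6, -44) = 9
F (MIN): min(22, 49, 86, 9) = 9
T (MAX): max(-23, -30) = -23
U (MAX): max(-66, -85) = -66
V (MAX): max(-91, -36, 83) = 83
G (MIN): min(-23, -66, 83) = -66
B (MAX): max(9, -66) = 9
W (MAX): max(7, 62, -98) = 62
X (MAX): max(-67, 91, 58) = 91
Y (MAX): max(-8, -10, -66) = -8
H (MIN): min(62, 91, -8) = -8
Z (MAX): max(-43, -10, -40) = -10
AA (MAX): max(42, -11) = 42
J (MIN): min(-10, 42) = -10
C (MAX): max(-8, -10) = -8
R0 (MIN): min(63, 9, -8) = -8
At R0, MIN picks C (lowest: -8).
At C, MAX picks H (highest: -8).
At H, MIN picks Y (lowest: -8).
At Y, MAX picks leaf37 (highest: -8).
Terminal value -8.

R0 -> C -> H -> Y -> leaf37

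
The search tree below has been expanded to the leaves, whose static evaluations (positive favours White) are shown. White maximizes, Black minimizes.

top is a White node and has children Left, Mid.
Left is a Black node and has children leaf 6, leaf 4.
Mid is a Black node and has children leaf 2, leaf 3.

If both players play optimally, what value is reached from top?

Left (Black): min(6, 4) = 4
Mid (Black): min(2, 3) = 2
top (White): max(4, 2) = 4

4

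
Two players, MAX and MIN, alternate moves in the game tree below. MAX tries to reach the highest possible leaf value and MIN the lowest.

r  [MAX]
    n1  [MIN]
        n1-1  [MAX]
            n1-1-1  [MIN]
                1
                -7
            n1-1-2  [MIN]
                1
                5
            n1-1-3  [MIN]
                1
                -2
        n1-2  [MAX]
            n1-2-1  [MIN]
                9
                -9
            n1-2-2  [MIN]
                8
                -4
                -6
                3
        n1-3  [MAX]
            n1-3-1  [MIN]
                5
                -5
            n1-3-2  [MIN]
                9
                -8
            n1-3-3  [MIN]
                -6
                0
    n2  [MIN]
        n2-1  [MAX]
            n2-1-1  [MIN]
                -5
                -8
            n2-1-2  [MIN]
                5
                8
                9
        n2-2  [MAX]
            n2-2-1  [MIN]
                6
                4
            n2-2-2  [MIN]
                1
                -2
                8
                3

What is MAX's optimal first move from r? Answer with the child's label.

n2

n1-1-1 (MIN): min(1, -7) = -7
n1-1-2 (MIN): min(1, 5) = 1
n1-1-3 (MIN): min(1, -2) = -2
n1-1 (MAX): max(-7, 1, -2) = 1
n1-2-1 (MIN): min(9, -9) = -9
n1-2-2 (MIN): min(8, -4, -6, 3) = -6
n1-2 (MAX): max(-9, -6) = -6
n1-3-1 (MIN): min(5, -5) = -5
n1-3-2 (MIN): min(9, -8) = -8
n1-3-3 (MIN): min(-6, 0) = -6
n1-3 (MAX): max(-5, -8, -6) = -5
n1 (MIN): min(1, -6, -5) = -6
n2-1-1 (MIN): min(-5, -8) = -8
n2-1-2 (MIN): min(5, 8, 9) = 5
n2-1 (MAX): max(-8, 5) = 5
n2-2-1 (MIN): min(6, 4) = 4
n2-2-2 (MIN): min(1, -2, 8, 3) = -2
n2-2 (MAX): max(4, -2) = 4
n2 (MIN): min(5, 4) = 4
r (MAX): max(-6, 4) = 4
MAX at r wants the highest of {n1=-6, n2=4}, so chooses n2.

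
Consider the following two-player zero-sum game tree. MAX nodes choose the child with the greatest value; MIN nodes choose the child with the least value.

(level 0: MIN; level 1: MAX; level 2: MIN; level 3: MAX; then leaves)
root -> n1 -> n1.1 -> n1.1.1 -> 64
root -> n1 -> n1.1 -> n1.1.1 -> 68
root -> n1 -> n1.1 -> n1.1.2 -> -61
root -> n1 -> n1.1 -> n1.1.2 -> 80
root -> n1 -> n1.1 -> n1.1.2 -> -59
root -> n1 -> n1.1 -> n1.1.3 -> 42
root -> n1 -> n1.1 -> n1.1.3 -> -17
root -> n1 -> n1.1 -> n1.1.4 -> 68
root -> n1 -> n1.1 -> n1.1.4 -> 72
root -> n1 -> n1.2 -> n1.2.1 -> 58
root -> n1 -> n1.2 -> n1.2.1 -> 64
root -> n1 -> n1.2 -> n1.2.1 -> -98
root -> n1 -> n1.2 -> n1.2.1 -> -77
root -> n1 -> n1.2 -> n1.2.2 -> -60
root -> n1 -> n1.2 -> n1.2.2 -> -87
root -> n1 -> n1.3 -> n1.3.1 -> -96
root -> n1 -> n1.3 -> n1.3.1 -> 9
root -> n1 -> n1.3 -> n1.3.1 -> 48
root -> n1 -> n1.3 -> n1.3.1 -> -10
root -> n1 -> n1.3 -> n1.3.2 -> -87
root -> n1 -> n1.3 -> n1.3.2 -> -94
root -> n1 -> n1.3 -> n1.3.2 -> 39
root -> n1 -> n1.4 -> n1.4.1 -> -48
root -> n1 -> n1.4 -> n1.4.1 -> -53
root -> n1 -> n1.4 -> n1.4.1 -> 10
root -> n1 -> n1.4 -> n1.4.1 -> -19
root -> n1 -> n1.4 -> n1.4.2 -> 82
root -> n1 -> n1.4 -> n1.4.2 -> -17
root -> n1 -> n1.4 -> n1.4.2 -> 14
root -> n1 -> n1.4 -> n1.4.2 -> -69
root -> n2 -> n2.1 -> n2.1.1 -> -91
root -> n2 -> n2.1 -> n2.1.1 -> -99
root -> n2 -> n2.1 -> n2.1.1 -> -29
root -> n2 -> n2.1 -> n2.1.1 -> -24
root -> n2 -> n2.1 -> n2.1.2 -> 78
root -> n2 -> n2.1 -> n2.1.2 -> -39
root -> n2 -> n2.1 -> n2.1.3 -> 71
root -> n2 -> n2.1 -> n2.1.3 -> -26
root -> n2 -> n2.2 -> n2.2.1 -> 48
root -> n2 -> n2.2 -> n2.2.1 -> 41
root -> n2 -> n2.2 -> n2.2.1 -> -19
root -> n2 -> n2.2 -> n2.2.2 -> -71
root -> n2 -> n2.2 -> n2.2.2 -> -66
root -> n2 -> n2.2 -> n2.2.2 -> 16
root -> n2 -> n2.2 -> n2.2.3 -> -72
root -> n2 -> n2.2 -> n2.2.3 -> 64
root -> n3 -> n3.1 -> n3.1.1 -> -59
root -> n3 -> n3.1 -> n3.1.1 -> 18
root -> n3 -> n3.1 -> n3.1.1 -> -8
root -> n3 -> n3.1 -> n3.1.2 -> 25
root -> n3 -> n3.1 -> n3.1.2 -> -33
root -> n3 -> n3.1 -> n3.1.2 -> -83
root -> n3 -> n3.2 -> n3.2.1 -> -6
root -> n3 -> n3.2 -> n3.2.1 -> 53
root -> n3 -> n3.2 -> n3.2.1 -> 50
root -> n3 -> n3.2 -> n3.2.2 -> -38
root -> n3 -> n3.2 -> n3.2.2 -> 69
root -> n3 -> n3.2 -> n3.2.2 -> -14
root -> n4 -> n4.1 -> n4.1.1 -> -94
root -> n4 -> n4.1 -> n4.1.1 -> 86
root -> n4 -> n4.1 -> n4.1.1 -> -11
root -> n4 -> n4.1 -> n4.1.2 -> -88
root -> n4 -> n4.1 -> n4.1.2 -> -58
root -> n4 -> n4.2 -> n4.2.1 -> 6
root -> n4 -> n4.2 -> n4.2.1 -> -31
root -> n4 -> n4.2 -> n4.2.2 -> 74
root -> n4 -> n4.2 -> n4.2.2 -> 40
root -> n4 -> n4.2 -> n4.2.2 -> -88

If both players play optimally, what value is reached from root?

6

n1.1.1 (MAX): max(64, 68) = 68
n1.1.2 (MAX): max(-61, 80, -59) = 80
n1.1.3 (MAX): max(42, -17) = 42
n1.1.4 (MAX): max(68, 72) = 72
n1.1 (MIN): min(68, 80, 42, 72) = 42
n1.2.1 (MAX): max(58, 64, -98, -77) = 64
n1.2.2 (MAX): max(-60, -87) = -60
n1.2 (MIN): min(64, -60) = -60
n1.3.1 (MAX): max(-96, 9, 48, -10) = 48
n1.3.2 (MAX): max(-87, -94, 39) = 39
n1.3 (MIN): min(48, 39) = 39
n1.4.1 (MAX): max(-48, -53, 10, -19) = 10
n1.4.2 (MAX): max(82, -17, 14, -69) = 82
n1.4 (MIN): min(10, 82) = 10
n1 (MAX): max(42, -60, 39, 10) = 42
n2.1.1 (MAX): max(-91, -99, -29, -24) = -24
n2.1.2 (MAX): max(78, -39) = 78
n2.1.3 (MAX): max(71, -26) = 71
n2.1 (MIN): min(-24, 78, 71) = -24
n2.2.1 (MAX): max(48, 41, -19) = 48
n2.2.2 (MAX): max(-71, -66, 16) = 16
n2.2.3 (MAX): max(-72, 64) = 64
n2.2 (MIN): min(48, 16, 64) = 16
n2 (MAX): max(-24, 16) = 16
n3.1.1 (MAX): max(-59, 18, -8) = 18
n3.1.2 (MAX): max(25, -33, -83) = 25
n3.1 (MIN): min(18, 25) = 18
n3.2.1 (MAX): max(-6, 53, 50) = 53
n3.2.2 (MAX): max(-38, 69, -14) = 69
n3.2 (MIN): min(53, 69) = 53
n3 (MAX): max(18, 53) = 53
n4.1.1 (MAX): max(-94, 86, -11) = 86
n4.1.2 (MAX): max(-88, -58) = -58
n4.1 (MIN): min(86, -58) = -58
n4.2.1 (MAX): max(6, -31) = 6
n4.2.2 (MAX): max(74, 40, -88) = 74
n4.2 (MIN): min(6, 74) = 6
n4 (MAX): max(-58, 6) = 6
root (MIN): min(42, 16, 53, 6) = 6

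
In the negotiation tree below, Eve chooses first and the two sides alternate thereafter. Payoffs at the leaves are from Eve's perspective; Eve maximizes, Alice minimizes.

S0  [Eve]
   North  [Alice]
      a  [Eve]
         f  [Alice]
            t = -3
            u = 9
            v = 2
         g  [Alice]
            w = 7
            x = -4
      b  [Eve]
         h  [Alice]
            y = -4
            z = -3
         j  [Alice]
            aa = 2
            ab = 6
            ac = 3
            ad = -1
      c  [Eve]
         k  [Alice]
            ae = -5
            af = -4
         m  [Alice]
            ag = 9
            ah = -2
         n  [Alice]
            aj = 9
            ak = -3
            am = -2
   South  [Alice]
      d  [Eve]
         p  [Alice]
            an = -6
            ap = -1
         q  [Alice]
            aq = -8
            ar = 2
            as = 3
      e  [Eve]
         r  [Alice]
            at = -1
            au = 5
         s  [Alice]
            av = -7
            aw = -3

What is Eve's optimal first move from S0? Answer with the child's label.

North

f (Alice): min(-3, 9, 2) = -3
g (Alice): min(7, -4) = -4
a (Eve): max(-3, -4) = -3
h (Alice): min(-4, -3) = -4
j (Alice): min(2, 6, 3, -1) = -1
b (Eve): max(-4, -1) = -1
k (Alice): min(-5, -4) = -5
m (Alice): min(9, -2) = -2
n (Alice): min(9, -3, -2) = -3
c (Eve): max(-5, -2, -3) = -2
North (Alice): min(-3, -1, -2) = -3
p (Alice): min(-6, -1) = -6
q (Alice): min(-8, 2, 3) = -8
d (Eve): max(-6, -8) = -6
r (Alice): min(-1, 5) = -1
s (Alice): min(-7, -3) = -7
e (Eve): max(-1, -7) = -1
South (Alice): min(-6, -1) = -6
S0 (Eve): max(-3, -6) = -3
Eve at S0 wants the highest of {North=-3, South=-6}, so chooses North.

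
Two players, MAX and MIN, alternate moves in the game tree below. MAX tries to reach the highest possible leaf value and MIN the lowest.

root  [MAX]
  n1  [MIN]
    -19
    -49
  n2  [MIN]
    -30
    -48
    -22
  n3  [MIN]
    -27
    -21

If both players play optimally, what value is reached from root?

-27

n1 (MIN): min(-19, -49) = -49
n2 (MIN): min(-30, -48, -22) = -48
n3 (MIN): min(-27, -21) = -27
root (MAX): max(-49, -48, -27) = -27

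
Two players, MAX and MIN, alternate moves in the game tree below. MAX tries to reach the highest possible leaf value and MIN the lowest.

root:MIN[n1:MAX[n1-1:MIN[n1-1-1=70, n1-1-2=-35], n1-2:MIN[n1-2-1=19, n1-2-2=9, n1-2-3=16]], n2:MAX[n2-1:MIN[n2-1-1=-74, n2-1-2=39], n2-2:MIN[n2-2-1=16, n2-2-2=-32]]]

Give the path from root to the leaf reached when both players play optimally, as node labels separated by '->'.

root -> n2 -> n2-2 -> n2-2-2

n1-1 (MIN): min(70, -35) = -35
n1-2 (MIN): min(19, 9, 16) = 9
n1 (MAX): max(-35, 9) = 9
n2-1 (MIN): min(-74, 39) = -74
n2-2 (MIN): min(16, -32) = -32
n2 (MAX): max(-74, -32) = -32
root (MIN): min(9, -32) = -32
At root, MIN picks n2 (lowest: -32).
At n2, MAX picks n2-2 (highest: -32).
At n2-2, MIN picks n2-2-2 (lowest: -32).
Terminal value -32.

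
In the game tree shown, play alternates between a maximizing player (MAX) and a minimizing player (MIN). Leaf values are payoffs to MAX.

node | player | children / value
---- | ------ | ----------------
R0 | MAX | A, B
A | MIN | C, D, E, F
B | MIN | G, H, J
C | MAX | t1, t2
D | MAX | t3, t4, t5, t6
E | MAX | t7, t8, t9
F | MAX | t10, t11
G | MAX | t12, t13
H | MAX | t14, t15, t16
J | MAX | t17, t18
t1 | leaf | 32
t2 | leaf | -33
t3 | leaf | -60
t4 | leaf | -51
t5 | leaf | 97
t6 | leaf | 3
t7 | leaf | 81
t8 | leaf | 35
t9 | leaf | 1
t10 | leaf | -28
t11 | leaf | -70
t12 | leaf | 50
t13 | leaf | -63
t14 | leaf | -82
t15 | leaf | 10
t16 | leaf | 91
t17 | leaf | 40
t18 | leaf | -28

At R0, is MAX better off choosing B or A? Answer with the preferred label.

G (MAX): max(50, -63) = 50
H (MAX): max(-82, 10, 91) = 91
J (MAX): max(40, -28) = 40
B (MIN): min(50, 91, 40) = 40
C (MAX): max(32, -33) = 32
D (MAX): max(-60, -51, 97, 3) = 97
E (MAX): max(81, 35, 1) = 81
F (MAX): max(-28, -70) = -28
A (MIN): min(32, 97, 81, -28) = -28
MAX prefers the higher value; B=40, A=-28. B is better since 40 > -28.

B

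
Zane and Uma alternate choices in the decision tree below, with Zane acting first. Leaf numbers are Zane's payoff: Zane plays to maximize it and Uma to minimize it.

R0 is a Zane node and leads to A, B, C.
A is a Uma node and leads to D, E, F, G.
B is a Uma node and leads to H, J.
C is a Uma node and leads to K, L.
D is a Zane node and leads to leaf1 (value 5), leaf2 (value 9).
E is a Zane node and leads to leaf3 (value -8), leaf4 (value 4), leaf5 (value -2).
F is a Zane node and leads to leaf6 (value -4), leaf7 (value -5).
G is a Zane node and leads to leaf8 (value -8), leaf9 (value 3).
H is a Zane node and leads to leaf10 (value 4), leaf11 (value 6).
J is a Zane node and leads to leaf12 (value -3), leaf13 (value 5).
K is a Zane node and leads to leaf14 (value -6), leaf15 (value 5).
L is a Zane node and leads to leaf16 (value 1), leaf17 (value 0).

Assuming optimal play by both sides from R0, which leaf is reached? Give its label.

leaf13

D (Zane): max(5, 9) = 9
E (Zane): max(-8, 4, -2) = 4
F (Zane): max(-4, -5) = -4
G (Zane): max(-8, 3) = 3
A (Uma): min(9, 4, -4, 3) = -4
H (Zane): max(4, 6) = 6
J (Zane): max(-3, 5) = 5
B (Uma): min(6, 5) = 5
K (Zane): max(-6, 5) = 5
L (Zane): max(1, 0) = 1
C (Uma): min(5, 1) = 1
R0 (Zane): max(-4, 5, 1) = 5
At R0, Zane picks B (highest: 5).
At B, Uma picks J (lowest: 5).
At J, Zane picks leaf13 (highest: 5).
Terminal value 5.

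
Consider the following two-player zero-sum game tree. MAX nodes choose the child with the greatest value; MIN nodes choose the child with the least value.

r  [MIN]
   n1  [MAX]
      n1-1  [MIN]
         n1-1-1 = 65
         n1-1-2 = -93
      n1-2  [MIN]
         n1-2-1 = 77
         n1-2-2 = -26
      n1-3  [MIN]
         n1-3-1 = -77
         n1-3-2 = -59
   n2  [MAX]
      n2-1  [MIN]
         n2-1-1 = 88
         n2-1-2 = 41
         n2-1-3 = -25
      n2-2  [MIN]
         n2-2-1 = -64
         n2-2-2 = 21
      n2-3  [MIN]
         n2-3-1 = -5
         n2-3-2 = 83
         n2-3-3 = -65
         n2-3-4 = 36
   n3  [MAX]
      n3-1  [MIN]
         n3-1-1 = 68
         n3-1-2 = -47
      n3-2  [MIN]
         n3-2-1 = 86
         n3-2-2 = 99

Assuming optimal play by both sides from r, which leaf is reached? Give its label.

n1-2-2

n1-1 (MIN): min(65, -93) = -93
n1-2 (MIN): min(77, -26) = -26
n1-3 (MIN): min(-77, -59) = -77
n1 (MAX): max(-93, -26, -77) = -26
n2-1 (MIN): min(88, 41, -25) = -25
n2-2 (MIN): min(-64, 21) = -64
n2-3 (MIN): min(-5, 83, -65, 36) = -65
n2 (MAX): max(-25, -64, -65) = -25
n3-1 (MIN): min(68, -47) = -47
n3-2 (MIN): min(86, 99) = 86
n3 (MAX): max(-47, 86) = 86
r (MIN): min(-26, -25, 86) = -26
At r, MIN picks n1 (lowest: -26).
At n1, MAX picks n1-2 (highest: -26).
At n1-2, MIN picks n1-2-2 (lowest: -26).
Terminal value -26.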